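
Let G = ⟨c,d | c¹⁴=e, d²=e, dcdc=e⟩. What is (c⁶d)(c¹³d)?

Compute (c⁶d) · (c¹³d) by multiplying left to right and reducing via the relations at each step:
  (c⁶d) · c¹³ = c⁷d
  (c⁷d) · d = c⁷

Answer: c⁷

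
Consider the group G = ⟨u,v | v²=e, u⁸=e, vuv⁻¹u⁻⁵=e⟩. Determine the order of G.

Enumerate words in the generators, reducing via the relations: the distinct elements are
  {e, u, v, uv, u², u³, u⁴, u⁵, u⁶, u⁷, u²v, u³v, u⁴v, u⁵v, u⁶v, u⁷v}.
No further products give new elements, so |G| = 16.

Answer: 16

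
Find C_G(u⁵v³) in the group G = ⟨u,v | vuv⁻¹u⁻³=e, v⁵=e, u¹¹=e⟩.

⟨u⁵v³⟩ ⊆ C_G(u⁵v³) since powers of u⁵v³ commute with u⁵v³; so |C_G(u⁵v³)| ≥ |⟨u⁵v³⟩| = 5.
By orbit–stabilizer, |C_G(u⁵v³)| = |G| / |conj. class of u⁵v³| = 55 / 11 = 5.
The 5 elements commuting with u⁵v³ are {e, uv⁴, u⁵v³, u⁸v, u¹⁰v²}.

Answer: {e, uv⁴, u⁵v³, u⁸v, u¹⁰v²}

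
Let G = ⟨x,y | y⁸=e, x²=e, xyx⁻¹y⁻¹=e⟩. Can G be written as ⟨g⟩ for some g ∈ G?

|G| = 16, but the maximum element order in G is 8 < 16. No single element generates all of G, so G is not cyclic.

Answer: No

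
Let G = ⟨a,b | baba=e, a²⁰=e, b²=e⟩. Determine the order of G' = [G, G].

G' = [G, G] is generated by all commutators. The generator-pair commutators are: [a, b] = a².
The subgroup they normally generate is {e, a², a⁴, a⁶, a⁸, a¹⁰, a¹², a¹⁴, a¹⁶, a¹⁸}, of order 10.
Check: |G/G'| = 40/10 = 4 is the order of the abelianisation.

Answer: 10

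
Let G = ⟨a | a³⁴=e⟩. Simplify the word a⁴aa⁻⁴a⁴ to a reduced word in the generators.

Multiply left to right, reducing at each step:
  (a⁴) · a = a⁵
  (a⁵) · a⁻⁴ = a
  a · a⁴ = a⁵

Answer: a⁵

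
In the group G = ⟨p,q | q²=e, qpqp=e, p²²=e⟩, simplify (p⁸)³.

Compute successive powers of (p⁸), reducing at each step:
  (p⁸)²: (p⁸) · p⁸ = p¹⁶
  (p⁸)³: (p¹⁶) · p⁸ = p²

Answer: p²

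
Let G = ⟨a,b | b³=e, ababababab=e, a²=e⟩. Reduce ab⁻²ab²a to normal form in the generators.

Multiply left to right, reducing at each step:
  a · b⁻² = ab
  (ab) · a = aba
  (aba) · b² = abab²
  (abab²) · a = abab²a

Answer: abab²a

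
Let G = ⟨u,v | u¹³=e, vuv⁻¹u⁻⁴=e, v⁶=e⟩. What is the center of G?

An element z ∈ Z(G) iff z commutes with every generator.
For example e is central: e·u = u = u·e; e·v = v = v·e.
Whereas u ∉ Z(G) since u·v = uv ≠ u⁴v = v·u.
Checking each of the 78 elements this way gives Z(G) = {e}, of order 1.

Answer: {e}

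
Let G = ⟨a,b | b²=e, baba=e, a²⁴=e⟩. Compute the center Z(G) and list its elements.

An element z ∈ Z(G) iff z commutes with every generator.
For example a¹² is central: (a¹²)·a = a¹³ = a·(a¹²); (a¹²)·b = a¹²b = b·(a¹²).
Whereas a ∉ Z(G) since a·b = ab ≠ a²³b = b·a.
Checking each of the 48 elements this way gives Z(G) = {e, a¹²}, of order 2.

Answer: {e, a¹²}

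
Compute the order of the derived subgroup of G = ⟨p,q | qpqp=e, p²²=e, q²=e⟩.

G' = [G, G] is generated by all commutators. The generator-pair commutators are: [p, q] = p².
The subgroup they normally generate is {e, p², p⁴, p⁶, p⁸, p¹⁰, p¹², p¹⁴, p¹⁶, p¹⁸, p²⁰}, of order 11.
Check: |G/G'| = 44/11 = 4 is the order of the abelianisation.

Answer: 11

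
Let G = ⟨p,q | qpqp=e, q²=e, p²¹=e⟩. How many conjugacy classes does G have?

The conjugacy classes (representative and size) are:
  [e] (size 1), [p²⁰] (size 2), [p²] (size 2), [p³] (size 2), [p¹⁷] (size 2), [p⁵] (size 2), [p⁶] (size 2), [p⁷] (size 2), [p⁸] (size 2), [p⁹] (size 2), [p¹⁰] (size 2), [q] (size 21).
Class equation: 1 + 2 + 2 + 2 + 2 + 2 + 2 + 2 + 2 + 2 + 2 + 21 = 42 = |G|. So G has 12 conjugacy classes.

Answer: 12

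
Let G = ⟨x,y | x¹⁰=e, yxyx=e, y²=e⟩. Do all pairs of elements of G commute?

x·y = xy but y·x = x⁹y, so x·y ≠ y·x and G is not abelian.

Answer: No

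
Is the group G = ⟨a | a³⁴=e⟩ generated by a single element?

|G| = 34. The element a has order 34 (its powers give 34 distinct elements), so ⟨a⟩ = G and G is cyclic.

Answer: Yes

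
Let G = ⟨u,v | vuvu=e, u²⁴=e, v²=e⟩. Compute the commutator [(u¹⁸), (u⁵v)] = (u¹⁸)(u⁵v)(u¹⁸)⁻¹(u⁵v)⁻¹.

[(u¹⁸), (u⁵v)] = (u¹⁸)·(u⁵v)·(u¹⁸)⁻¹·(u⁵v)⁻¹.
  (u¹⁸) · (u⁵v) = u²³v
  (u²³v) · (u⁶) = u¹⁷v
  (u¹⁷v) · (u⁵v) = u¹²

Answer: u¹²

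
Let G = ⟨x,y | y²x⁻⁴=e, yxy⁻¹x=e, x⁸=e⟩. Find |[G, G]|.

G' = [G, G] is generated by all commutators. The generator-pair commutators are: [x, y] = x².
The subgroup they normally generate is {e, x², x⁴, x⁶}, of order 4.
Check: |G/G'| = 16/4 = 4 is the order of the abelianisation.

Answer: 4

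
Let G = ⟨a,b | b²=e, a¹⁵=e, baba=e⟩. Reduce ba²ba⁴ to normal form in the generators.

Multiply left to right, reducing at each step:
  b · a² = a¹³b
  (a¹³b) · b = a¹³
  (a¹³) · a⁴ = a²

Answer: a²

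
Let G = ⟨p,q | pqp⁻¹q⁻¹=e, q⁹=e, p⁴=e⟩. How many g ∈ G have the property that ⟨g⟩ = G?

G is cyclic of order 36. An element generates G iff its order is 36, and a cyclic group of order 36 has exactly φ(36) = 12 such elements.

Answer: 12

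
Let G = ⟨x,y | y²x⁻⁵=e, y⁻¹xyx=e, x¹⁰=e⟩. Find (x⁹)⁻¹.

The order of (x⁹) is 10 (smallest k with (x⁹)ᵏ = e), so (x⁹)⁻¹ = (x⁹)⁹ = x.
Check: (x⁹) · x → (x⁹) · x = e, giving e as required.

Answer: x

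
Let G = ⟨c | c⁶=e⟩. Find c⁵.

Compute successive powers of c, reducing at each step:
  c²: c · c = c²
  c³: (c²) · c = c³
  c⁴: (c³) · c = c⁴
  c⁵: (c⁴) · c = c⁵

Answer: c⁵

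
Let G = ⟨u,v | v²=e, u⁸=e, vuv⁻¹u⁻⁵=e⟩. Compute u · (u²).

Compute u · (u²) by multiplying left to right and reducing via the relations at each step:
  u · u² = u³

Answer: u³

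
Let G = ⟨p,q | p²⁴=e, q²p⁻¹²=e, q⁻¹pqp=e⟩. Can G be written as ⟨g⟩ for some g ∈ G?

Every cyclic group is abelian. But p·q = pq while q·p = p¹¹q⁻¹, so p·q ≠ q·p and G is not abelian. Hence G is not cyclic.

Answer: No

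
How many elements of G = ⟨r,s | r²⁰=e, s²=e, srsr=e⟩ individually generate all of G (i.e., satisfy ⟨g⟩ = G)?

⟨g⟩ = G would require ord(g) = |G| = 40, but the maximum element order in G is 20 < 40. So G is not cyclic and no single element generates it: the count is 0.

Answer: 0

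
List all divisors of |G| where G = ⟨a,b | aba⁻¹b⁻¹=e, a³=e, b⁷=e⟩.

|G| = 21 = 3 · 7. By Lagrange's theorem the order of any subgroup divides 21; the divisors of 21 are 1, 3, 7, 21.

Answer: 1, 3, 7, 21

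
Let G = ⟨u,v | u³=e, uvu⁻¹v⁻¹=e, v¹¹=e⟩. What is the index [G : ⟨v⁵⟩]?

First find ord(v⁵) by computing successive powers:
  (v⁵)¹ = v⁵, (v⁵)² = v¹⁰, (v⁵)³ = v⁴, (v⁵)⁴ = v⁹, (v⁵)⁵ = v³, (v⁵)⁶ = v⁸, (v⁵)⁷ = v², (v⁵)⁸ = v⁷, (v⁵)⁹ = v, (v⁵)¹⁰ = v⁶, (v⁵)¹¹ = e.
So |⟨v⁵⟩| = ord(v⁵) = 11. With |G| = 33, by Lagrange [G : ⟨v⁵⟩] = 33/11 = 3.

Answer: 3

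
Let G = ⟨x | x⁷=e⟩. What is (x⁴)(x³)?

Compute (x⁴) · (x³) by multiplying left to right and reducing via the relations at each step:
  (x⁴) · x³ = e

Answer: e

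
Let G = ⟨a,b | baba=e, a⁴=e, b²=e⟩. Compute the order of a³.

Compute successive powers until reaching e:
  (a³)¹ = a³, (a³)² = a², (a³)³ = a, (a³)⁴ = e.
The smallest positive k with (a³)ᵏ = e is 4.

Answer: 4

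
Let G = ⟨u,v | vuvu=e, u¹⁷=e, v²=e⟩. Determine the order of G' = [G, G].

G' = [G, G] is generated by all commutators. The generator-pair commutators are: [u, v] = u².
The subgroup they normally generate is {e, u, u², u³, u⁴, u⁵, u⁶, u⁷, u⁸, u⁹, u¹⁰, u¹¹, u¹², u¹³, u¹⁴, u¹⁵, u¹⁶}, of order 17.
Check: |G/G'| = 34/17 = 2 is the order of the abelianisation.

Answer: 17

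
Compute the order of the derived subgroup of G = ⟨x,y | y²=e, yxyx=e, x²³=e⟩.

G' = [G, G] is generated by all commutators. The generator-pair commutators are: [x, y] = x².
The subgroup they normally generate is {e, x, x², x³, x⁴, x⁵, x⁶, x⁷, x⁸, x⁹, x¹⁰, x¹¹, x¹², x¹³, x¹⁴, x¹⁵, x¹⁶, x¹⁷, x¹⁸, x¹⁹, x²⁰, x²¹, x²²}, of order 23.
Check: |G/G'| = 46/23 = 2 is the order of the abelianisation.

Answer: 23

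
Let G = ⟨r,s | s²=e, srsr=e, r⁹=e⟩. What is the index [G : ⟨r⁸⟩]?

First find ord(r⁸) by computing successive powers:
  (r⁸)¹ = r⁸, (r⁸)² = r⁷, (r⁸)³ = r⁶, (r⁸)⁴ = r⁵, (r⁸)⁵ = r⁴, (r⁸)⁶ = r³, (r⁸)⁷ = r², (r⁸)⁸ = r, (r⁸)⁹ = e.
So |⟨r⁸⟩| = ord(r⁸) = 9. With |G| = 18, by Lagrange [G : ⟨r⁸⟩] = 18/9 = 2.

Answer: 2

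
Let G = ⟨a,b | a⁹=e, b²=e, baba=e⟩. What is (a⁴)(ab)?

Compute (a⁴) · (ab) by multiplying left to right and reducing via the relations at each step:
  (a⁴) · a = a⁵
  (a⁵) · b = a⁵b

Answer: a⁵b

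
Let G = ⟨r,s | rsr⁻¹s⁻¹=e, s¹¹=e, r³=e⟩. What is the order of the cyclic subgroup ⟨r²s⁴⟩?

|⟨r²s⁴⟩| equals the order of r²s⁴. Compute successive powers until reaching e:
  (r²s⁴)¹ = r²s⁴, (r²s⁴)² = rs⁸, (r²s⁴)³ = s, (r²s⁴)⁴ = r²s⁵, (r²s⁴)⁵ = rs⁹, (r²s⁴)⁶ = s², (r²s⁴)⁷ = r²s⁶, (r²s⁴)⁸ = rs¹⁰, (r²s⁴)⁹ = s³, (r²s⁴)¹⁰ = r²s⁷, (r²s⁴)¹¹ = r, (r²s⁴)¹² = s⁴, (r²s⁴)¹³ = r²s⁸, (r²s⁴)¹⁴ = rs, (r²s⁴)¹⁵ = s⁵, (r²s⁴)¹⁶ = r²s⁹, (r²s⁴)¹⁷ = rs², (r²s⁴)¹⁸ = s⁶, (r²s⁴)¹⁹ = r²s¹⁰, (r²s⁴)²⁰ = rs³, (r²s⁴)²¹ = s⁷, (r²s⁴)²² = r², (r²s⁴)²³ = rs⁴, (r²s⁴)²⁴ = s⁸, (r²s⁴)²⁵ = r²s, (r²s⁴)²⁶ = rs⁵, (r²s⁴)²⁷ = s⁹, (r²s⁴)²⁸ = r²s², (r²s⁴)²⁹ = rs⁶, (r²s⁴)³⁰ = s¹⁰, (r²s⁴)³¹ = r²s³, (r²s⁴)³² = rs⁷, (r²s⁴)³³ = e.
The smallest positive k with (r²s⁴)ᵏ = e is 33, so |⟨r²s⁴⟩| = 33.

Answer: 33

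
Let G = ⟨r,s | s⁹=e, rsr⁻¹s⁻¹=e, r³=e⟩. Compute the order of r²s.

Compute successive powers until reaching e:
  (r²s)¹ = r²s, (r²s)² = rs², (r²s)³ = s³, (r²s)⁴ = r²s⁴, (r²s)⁵ = rs⁵, (r²s)⁶ = s⁶, (r²s)⁷ = r²s⁷, (r²s)⁸ = rs⁸, (r²s)⁹ = e.
The smallest positive k with (r²s)ᵏ = e is 9.

Answer: 9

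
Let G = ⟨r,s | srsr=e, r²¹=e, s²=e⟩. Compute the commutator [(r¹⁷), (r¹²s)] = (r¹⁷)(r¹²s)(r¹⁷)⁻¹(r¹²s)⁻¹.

[(r¹⁷), (r¹²s)] = (r¹⁷)·(r¹²s)·(r¹⁷)⁻¹·(r¹²s)⁻¹.
  (r¹⁷) · (r¹²s) = r⁸s
  (r⁸s) · (r⁴) = r⁴s
  (r⁴s) · (r¹²s) = r¹³

Answer: r¹³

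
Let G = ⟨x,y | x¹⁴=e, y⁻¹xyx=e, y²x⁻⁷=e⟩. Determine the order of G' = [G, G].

G' = [G, G] is generated by all commutators. The generator-pair commutators are: [x, y] = x².
The subgroup they normally generate is {e, x², x⁴, x⁶, x⁸, x¹⁰, x¹²}, of order 7.
Check: |G/G'| = 28/7 = 4 is the order of the abelianisation.

Answer: 7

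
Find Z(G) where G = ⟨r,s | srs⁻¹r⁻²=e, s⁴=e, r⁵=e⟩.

An element z ∈ Z(G) iff z commutes with every generator.
For example e is central: e·r = r = r·e; e·s = s = s·e.
Whereas r ∉ Z(G) since r·s = rs ≠ r²s = s·r.
Checking each of the 20 elements this way gives Z(G) = {e}, of order 1.

Answer: {e}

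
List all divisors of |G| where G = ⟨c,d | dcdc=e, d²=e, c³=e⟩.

|G| = 6 = 2 · 3. By Lagrange's theorem the order of any subgroup divides 6; the divisors of 6 are 1, 2, 3, 6.

Answer: 1, 2, 3, 6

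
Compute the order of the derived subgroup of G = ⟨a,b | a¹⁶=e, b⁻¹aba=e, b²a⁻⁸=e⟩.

G' = [G, G] is generated by all commutators. The generator-pair commutators are: [a, b] = a².
The subgroup they normally generate is {e, a², a⁴, a⁶, a⁸, a¹⁰, a¹², a¹⁴}, of order 8.
Check: |G/G'| = 32/8 = 4 is the order of the abelianisation.

Answer: 8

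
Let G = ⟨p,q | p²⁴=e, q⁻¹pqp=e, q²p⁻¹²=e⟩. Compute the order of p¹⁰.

Compute successive powers until reaching e:
  (p¹⁰)¹ = p¹⁰, (p¹⁰)² = p²⁰, (p¹⁰)³ = p⁶, (p¹⁰)⁴ = p¹⁶, (p¹⁰)⁵ = p², (p¹⁰)⁶ = p¹², (p¹⁰)⁷ = p²², (p¹⁰)⁸ = p⁸, (p¹⁰)⁹ = p¹⁸, (p¹⁰)¹⁰ = p⁴, (p¹⁰)¹¹ = p¹⁴, (p¹⁰)¹² = e.
The smallest positive k with (p¹⁰)ᵏ = e is 12.

Answer: 12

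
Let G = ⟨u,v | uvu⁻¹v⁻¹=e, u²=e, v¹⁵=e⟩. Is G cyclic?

|G| = 30. The element uv has order 30 (its powers give 30 distinct elements), so ⟨uv⟩ = G and G is cyclic.

Answer: Yes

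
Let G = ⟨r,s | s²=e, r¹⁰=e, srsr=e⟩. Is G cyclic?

Every cyclic group is abelian. But r·s = rs while s·r = r⁹s, so r·s ≠ s·r and G is not abelian. Hence G is not cyclic.

Answer: No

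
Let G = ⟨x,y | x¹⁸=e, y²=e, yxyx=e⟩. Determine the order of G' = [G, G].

G' = [G, G] is generated by all commutators. The generator-pair commutators are: [x, y] = x².
The subgroup they normally generate is {e, x², x⁴, x⁶, x⁸, x¹⁰, x¹², x¹⁴, x¹⁶}, of order 9.
Check: |G/G'| = 36/9 = 4 is the order of the abelianisation.

Answer: 9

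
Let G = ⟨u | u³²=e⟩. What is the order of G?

G is generated by a single element, so G is cyclic. The relator gives u³² = e and no smaller power is forced to be e, so the 32 powers {e, u, u², u³, u⁴, u⁵, u⁶, u⁷, u⁸, u⁹, u²², u²³, u²¹, u²⁰, u²⁴, u²⁵, u²⁶, u²⁷, u²⁸, u²⁹, u³¹, u³⁰, u¹², u¹³, u¹¹, u¹⁰, u¹⁴, u¹⁵, u¹⁶, u¹⁷, u¹⁸, u¹⁹} are distinct. Hence |G| = 32.

Answer: 32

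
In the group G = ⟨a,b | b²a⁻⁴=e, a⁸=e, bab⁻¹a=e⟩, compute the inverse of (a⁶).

The order of (a⁶) is 4 (smallest k with (a⁶)ᵏ = e), so (a⁶)⁻¹ = (a⁶)³ = a².
Check: (a⁶) · (a²) → (a⁶) · a² = e, giving e as required.

Answer: a²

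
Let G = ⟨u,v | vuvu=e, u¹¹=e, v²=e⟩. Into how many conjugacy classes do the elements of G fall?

The conjugacy classes (representative and size) are:
  [e] (size 1), [u¹⁰] (size 2), [u²] (size 2), [u³] (size 2), [u⁷] (size 2), [u⁶] (size 2), [u²v] (size 11).
Class equation: 1 + 2 + 2 + 2 + 2 + 2 + 11 = 22 = |G|. So G has 7 conjugacy classes.

Answer: 7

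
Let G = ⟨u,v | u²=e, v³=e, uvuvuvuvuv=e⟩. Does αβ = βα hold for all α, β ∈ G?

u·v = uv but v·u = vu, so u·v ≠ v·u and G is not abelian.

Answer: No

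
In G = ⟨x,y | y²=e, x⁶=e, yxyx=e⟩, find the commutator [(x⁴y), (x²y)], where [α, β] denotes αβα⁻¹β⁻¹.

[(x⁴y), (x²y)] = (x⁴y)·(x²y)·(x⁴y)⁻¹·(x²y)⁻¹.
  (x⁴y) · (x²y) = x²
  (x²) · (x⁴y) = y
  y · (x²y) = x⁴

Answer: x⁴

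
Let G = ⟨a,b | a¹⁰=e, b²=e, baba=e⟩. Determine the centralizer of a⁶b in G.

⟨a⁶b⟩ ⊆ C_G(a⁶b) since powers of a⁶b commute with a⁶b; so |C_G(a⁶b)| ≥ |⟨a⁶b⟩| = 2.
By orbit–stabilizer, |C_G(a⁶b)| = |G| / |conj. class of a⁶b| = 20 / 5 = 4.
The 4 elements commuting with a⁶b are {e, a⁵, ab, a⁶b}.

Answer: {e, a⁵, ab, a⁶b}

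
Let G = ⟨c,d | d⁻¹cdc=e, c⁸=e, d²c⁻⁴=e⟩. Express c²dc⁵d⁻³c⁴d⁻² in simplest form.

Multiply left to right, reducing at each step:
  (c²) · d = c²d
  (c²d) · c⁵ = cd⁻¹
  (cd⁻¹) · d⁻³ = c
  c · c⁴ = c⁵
  (c⁵) · d⁻² = c

Answer: c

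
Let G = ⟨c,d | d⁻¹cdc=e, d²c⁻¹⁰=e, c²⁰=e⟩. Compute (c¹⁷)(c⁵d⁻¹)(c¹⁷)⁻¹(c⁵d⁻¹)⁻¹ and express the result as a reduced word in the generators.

[(c¹⁷), (c⁵d⁻¹)] = (c¹⁷)·(c⁵d⁻¹)·(c¹⁷)⁻¹·(c⁵d⁻¹)⁻¹.
  (c¹⁷) · (c⁵d⁻¹) = c²d⁻¹
  (c²d⁻¹) · (c³) = c⁹d
  (c⁹d) · (c⁵d) = c¹⁴

Answer: c¹⁴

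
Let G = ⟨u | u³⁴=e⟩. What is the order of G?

G is generated by a single element, so G is cyclic. The relator gives u³⁴ = e and no smaller power is forced to be e, so the 34 powers {e, u, u², u³, u⁴, u⁵, u⁶, u⁷, u⁸, u⁹, u²², u²³, u²¹, u²⁰, u²⁴, u²⁵, u²⁶, u²⁷, u²⁸, u²⁹, u³², u³³, u³¹, u³⁰, u¹², u¹³, u¹¹, u¹⁰, u¹⁴, u¹⁵, u¹⁶, u¹⁷, u¹⁸, u¹⁹} are distinct. Hence |G| = 34.

Answer: 34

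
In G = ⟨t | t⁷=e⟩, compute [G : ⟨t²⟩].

First find ord(t²) by computing successive powers:
  (t²)¹ = t², (t²)² = t⁴, (t²)³ = t⁶, (t²)⁴ = t, (t²)⁵ = t³, (t²)⁶ = t⁵, (t²)⁷ = e.
So |⟨t²⟩| = ord(t²) = 7. With |G| = 7, by Lagrange [G : ⟨t²⟩] = 7/7 = 1.

Answer: 1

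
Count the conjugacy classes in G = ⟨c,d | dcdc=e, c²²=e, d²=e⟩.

The conjugacy classes (representative and size) are:
  [e] (size 1), [c] (size 2), [c²] (size 2), [c¹⁹] (size 2), [c⁴] (size 2), [c⁵] (size 2), [c⁶] (size 2), [c⁷] (size 2), [c⁸] (size 2), [c¹³] (size 2), [c¹⁰] (size 2), [c¹¹] (size 1), [c⁶d] (size 11), [cd] (size 11).
Class equation: 1 + 2 + 2 + 2 + 2 + 2 + 2 + 2 + 2 + 2 + 2 + 1 + 11 + 11 = 44 = |G|. So G has 14 conjugacy classes.

Answer: 14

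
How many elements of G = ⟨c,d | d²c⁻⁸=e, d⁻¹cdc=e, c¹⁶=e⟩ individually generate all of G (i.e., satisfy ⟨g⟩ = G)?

⟨g⟩ = G would require ord(g) = |G| = 32, but the maximum element order in G is 16 < 32. So G is not cyclic and no single element generates it: the count is 0.

Answer: 0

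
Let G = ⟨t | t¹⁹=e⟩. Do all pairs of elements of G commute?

G has a single generator, so G is cyclic and hence abelian.

Answer: Yes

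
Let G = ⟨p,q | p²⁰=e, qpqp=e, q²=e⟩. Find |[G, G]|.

G' = [G, G] is generated by all commutators. The generator-pair commutators are: [p, q] = p².
The subgroup they normally generate is {e, p², p⁴, p⁶, p⁸, p¹⁰, p¹², p¹⁴, p¹⁶, p¹⁸}, of order 10.
Check: |G/G'| = 40/10 = 4 is the order of the abelianisation.

Answer: 10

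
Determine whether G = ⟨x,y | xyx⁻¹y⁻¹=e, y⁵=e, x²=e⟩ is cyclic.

|G| = 10. The element xy has order 10 (its powers give 10 distinct elements), so ⟨xy⟩ = G and G is cyclic.

Answer: Yes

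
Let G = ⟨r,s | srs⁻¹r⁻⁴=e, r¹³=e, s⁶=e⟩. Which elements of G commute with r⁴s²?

⟨r⁴s²⟩ ⊆ C_G(r⁴s²) since powers of r⁴s² commute with r⁴s²; so |C_G(r⁴s²)| ≥ |⟨r⁴s²⟩| = 3.
By orbit–stabilizer, |C_G(r⁴s²)| = |G| / |conj. class of r⁴s²| = 78 / 13 = 6.
The 6 elements commuting with r⁴s² are {e, r⁶s, r³s⁴, r⁴s², r⁵s⁵, r⁹s³}.

Answer: {e, r⁶s, r³s⁴, r⁴s², r⁵s⁵, r⁹s³}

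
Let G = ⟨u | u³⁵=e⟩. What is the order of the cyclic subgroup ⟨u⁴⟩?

|⟨u⁴⟩| equals the order of u⁴. Compute successive powers until reaching e:
  (u⁴)¹ = u⁴, (u⁴)² = u⁸, (u⁴)³ = u¹², (u⁴)⁴ = u¹⁶, (u⁴)⁵ = u²⁰, (u⁴)⁶ = u²⁴, (u⁴)⁷ = u²⁸, (u⁴)⁸ = u³², (u⁴)⁹ = u, (u⁴)¹⁰ = u⁵, (u⁴)¹¹ = u⁹, (u⁴)¹² = u¹³, (u⁴)¹³ = u¹⁷, (u⁴)¹⁴ = u²¹, (u⁴)¹⁵ = u²⁵, (u⁴)¹⁶ = u²⁹, (u⁴)¹⁷ = u³³, (u⁴)¹⁸ = u², (u⁴)¹⁹ = u⁶, (u⁴)²⁰ = u¹⁰, (u⁴)²¹ = u¹⁴, (u⁴)²² = u¹⁸, (u⁴)²³ = u²², (u⁴)²⁴ = u²⁶, (u⁴)²⁵ = u³⁰, (u⁴)²⁶ = u³⁴, (u⁴)²⁷ = u³, (u⁴)²⁸ = u⁷, (u⁴)²⁹ = u¹¹, (u⁴)³⁰ = u¹⁵, (u⁴)³¹ = u¹⁹, (u⁴)³² = u²³, (u⁴)³³ = u²⁷, (u⁴)³⁴ = u³¹, (u⁴)³⁵ = e.
The smallest positive k with (u⁴)ᵏ = e is 35, so |⟨u⁴⟩| = 35.

Answer: 35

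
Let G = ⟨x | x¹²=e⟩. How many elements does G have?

G is generated by a single element, so G is cyclic. The relator gives x¹² = e and no smaller power is forced to be e, so the 12 powers {e, x, x², x³, x⁴, x⁵, x⁶, x⁷, x⁸, x⁹, x¹¹, x¹⁰} are distinct. Hence |G| = 12.

Answer: 12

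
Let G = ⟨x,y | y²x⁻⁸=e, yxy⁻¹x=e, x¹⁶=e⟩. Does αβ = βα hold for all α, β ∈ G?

x·y = xy but y·x = x⁷y⁻¹, so x·y ≠ y·x and G is not abelian.

Answer: No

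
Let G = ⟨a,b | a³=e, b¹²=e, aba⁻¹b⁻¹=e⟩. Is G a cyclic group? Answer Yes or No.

|G| = 36, but the maximum element order in G is 12 < 36. No single element generates all of G, so G is not cyclic.

Answer: No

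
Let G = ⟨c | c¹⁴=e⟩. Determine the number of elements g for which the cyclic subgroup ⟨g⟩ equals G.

G is cyclic of order 14. An element generates G iff its order is 14, and a cyclic group of order 14 has exactly φ(14) = 6 such elements.

Answer: 6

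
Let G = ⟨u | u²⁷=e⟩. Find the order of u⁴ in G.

Compute successive powers until reaching e:
  (u⁴)¹ = u⁴, (u⁴)² = u⁸, (u⁴)³ = u¹², (u⁴)⁴ = u¹⁶, (u⁴)⁵ = u²⁰, (u⁴)⁶ = u²⁴, (u⁴)⁷ = u, (u⁴)⁸ = u⁵, (u⁴)⁹ = u⁹, (u⁴)¹⁰ = u¹³, (u⁴)¹¹ = u¹⁷, (u⁴)¹² = u²¹, (u⁴)¹³ = u²⁵, (u⁴)¹⁴ = u², (u⁴)¹⁵ = u⁶, (u⁴)¹⁶ = u¹⁰, (u⁴)¹⁷ = u¹⁴, (u⁴)¹⁸ = u¹⁸, (u⁴)¹⁹ = u²², (u⁴)²⁰ = u²⁶, (u⁴)²¹ = u³, (u⁴)²² = u⁷, (u⁴)²³ = u¹¹, (u⁴)²⁴ = u¹⁵, (u⁴)²⁵ = u¹⁹, (u⁴)²⁶ = u²³, (u⁴)²⁷ = e.
The smallest positive k with (u⁴)ᵏ = e is 27.

Answer: 27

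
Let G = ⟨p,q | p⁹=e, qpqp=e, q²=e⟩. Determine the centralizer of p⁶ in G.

⟨p⁶⟩ ⊆ C_G(p⁶) since powers of p⁶ commute with p⁶; so |C_G(p⁶)| ≥ |⟨p⁶⟩| = 3.
By orbit–stabilizer, |C_G(p⁶)| = |G| / |conj. class of p⁶| = 18 / 2 = 9.
The 9 elements commuting with p⁶ are {e, p, p², p³, p⁴, p⁵, p⁶, p⁷, p⁸}.

Answer: {e, p, p², p³, p⁴, p⁵, p⁶, p⁷, p⁸}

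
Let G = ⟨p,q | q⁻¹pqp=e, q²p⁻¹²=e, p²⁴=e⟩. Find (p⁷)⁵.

Compute successive powers of (p⁷), reducing at each step:
  (p⁷)²: (p⁷) · p⁷ = p¹⁴
  (p⁷)³: (p¹⁴) · p⁷ = p²¹
  (p⁷)⁴: (p²¹) · p⁷ = p⁴
  (p⁷)⁵: (p⁴) · p⁷ = p¹¹

Answer: p¹¹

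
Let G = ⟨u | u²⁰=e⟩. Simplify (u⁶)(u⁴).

Compute (u⁶) · (u⁴) by multiplying left to right and reducing via the relations at each step:
  (u⁶) · u⁴ = u¹⁰

Answer: u¹⁰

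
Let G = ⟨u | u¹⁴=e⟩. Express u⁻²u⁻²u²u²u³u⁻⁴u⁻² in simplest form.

Multiply left to right, reducing at each step:
  (u¹²) · u⁻² = u¹⁰
  (u¹⁰) · u² = u¹²
  (u¹²) · u² = e
  e · u³ = u³
  (u³) · u⁻⁴ = u¹³
  (u¹³) · u⁻² = u¹¹

Answer: u¹¹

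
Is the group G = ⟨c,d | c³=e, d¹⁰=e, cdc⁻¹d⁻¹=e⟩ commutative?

Each pair of generators commutes: c·d = cd = d·c. Since the generators pairwise commute, every element of G commutes with every other, so G is abelian.

Answer: Yes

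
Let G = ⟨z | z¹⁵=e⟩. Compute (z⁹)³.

Compute successive powers of (z⁹), reducing at each step:
  (z⁹)²: (z⁹) · z⁹ = z³
  (z⁹)³: (z³) · z⁹ = z¹²

Answer: z¹²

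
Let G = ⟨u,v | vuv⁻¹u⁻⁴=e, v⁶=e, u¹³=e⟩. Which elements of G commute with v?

⟨v⟩ ⊆ C_G(v) since powers of v commute with v; so |C_G(v)| ≥ |⟨v⟩| = 6.
By orbit–stabilizer, |C_G(v)| = |G| / |conj. class of v| = 78 / 13 = 6.
The 6 elements commuting with v are {e, v, v², v³, v⁴, v⁵}.

Answer: {e, v, v², v³, v⁴, v⁵}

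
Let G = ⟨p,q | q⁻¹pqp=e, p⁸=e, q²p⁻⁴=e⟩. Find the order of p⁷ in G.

Compute successive powers until reaching e:
  (p⁷)¹ = p⁷, (p⁷)² = p⁶, (p⁷)³ = p⁵, (p⁷)⁴ = p⁴, (p⁷)⁵ = p³, (p⁷)⁶ = p², (p⁷)⁷ = p, (p⁷)⁸ = e.
The smallest positive k with (p⁷)ᵏ = e is 8.

Answer: 8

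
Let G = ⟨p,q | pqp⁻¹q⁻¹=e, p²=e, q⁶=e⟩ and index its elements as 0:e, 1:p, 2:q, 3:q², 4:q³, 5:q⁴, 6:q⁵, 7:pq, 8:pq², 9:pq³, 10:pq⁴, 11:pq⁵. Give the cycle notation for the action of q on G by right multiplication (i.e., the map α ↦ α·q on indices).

(0 2 3 4 5 6)(1 7 8 9 10 11)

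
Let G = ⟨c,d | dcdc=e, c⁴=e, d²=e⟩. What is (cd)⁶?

Compute successive powers of (cd), reducing at each step:
  (cd)²: (cd) · c = d;   d · d = e
  (cd)³: e · c = c;   c · d = cd
  (cd)⁴: (cd) · c = d;   d · d = e
  (cd)⁵: e · c = c;   c · d = cd
  (cd)⁶: (cd) · c = d;   d · d = e

Answer: e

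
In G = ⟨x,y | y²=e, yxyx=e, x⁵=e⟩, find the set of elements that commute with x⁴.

⟨x⁴⟩ ⊆ C_G(x⁴) since powers of x⁴ commute with x⁴; so |C_G(x⁴)| ≥ |⟨x⁴⟩| = 5.
By orbit–stabilizer, |C_G(x⁴)| = |G| / |conj. class of x⁴| = 10 / 2 = 5.
The 5 elements commuting with x⁴ are {e, x, x², x³, x⁴}.

Answer: {e, x, x², x³, x⁴}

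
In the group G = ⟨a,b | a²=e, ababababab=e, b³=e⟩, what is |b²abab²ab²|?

Compute successive powers until reaching e:
  (b²abab²ab²)¹ = b²abab²ab², (b²abab²ab²)² = babab²ab, (b²abab²ab²)³ = e.
The smallest positive k with (b²abab²ab²)ᵏ = e is 3.

Answer: 3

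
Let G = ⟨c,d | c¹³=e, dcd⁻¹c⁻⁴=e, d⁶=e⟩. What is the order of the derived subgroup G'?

G' = [G, G] is generated by all commutators. The generator-pair commutators are: [c, d] = c¹⁰.
The subgroup they normally generate is {e, c, c², c³, c⁴, c⁵, c⁶, c⁷, c⁸, c⁹, c¹⁰, c¹¹, c¹²}, of order 13.
Check: |G/G'| = 78/13 = 6 is the order of the abelianisation.

Answer: 13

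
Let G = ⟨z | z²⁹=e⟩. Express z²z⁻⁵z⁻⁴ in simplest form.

Multiply left to right, reducing at each step:
  (z²) · z⁻⁵ = z²⁶
  (z²⁶) · z⁻⁴ = z²²

Answer: z²²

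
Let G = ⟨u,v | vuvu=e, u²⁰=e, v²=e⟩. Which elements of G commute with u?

⟨u⟩ ⊆ C_G(u) since powers of u commute with u; so |C_G(u)| ≥ |⟨u⟩| = 20.
By orbit–stabilizer, |C_G(u)| = |G| / |conj. class of u| = 40 / 2 = 20.
The 20 elements commuting with u are {e, u, u², u³, u⁴, u⁵, u⁶, u⁷, u⁸, u⁹, u¹⁰, u¹¹, u¹², u¹³, u¹⁴, u¹⁵, u¹⁶, u¹⁷, u¹⁸, u¹⁹}.

Answer: {e, u, u², u³, u⁴, u⁵, u⁶, u⁷, u⁸, u⁹, u¹⁰, u¹¹, u¹², u¹³, u¹⁴, u¹⁵, u¹⁶, u¹⁷, u¹⁸, u¹⁹}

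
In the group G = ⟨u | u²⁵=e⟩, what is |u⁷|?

Compute successive powers until reaching e:
  (u⁷)¹ = u⁷, (u⁷)² = u¹⁴, (u⁷)³ = u²¹, (u⁷)⁴ = u³, (u⁷)⁵ = u¹⁰, (u⁷)⁶ = u¹⁷, (u⁷)⁷ = u²⁴, (u⁷)⁸ = u⁶, (u⁷)⁹ = u¹³, (u⁷)¹⁰ = u²⁰, (u⁷)¹¹ = u², (u⁷)¹² = u⁹, (u⁷)¹³ = u¹⁶, (u⁷)¹⁴ = u²³, (u⁷)¹⁵ = u⁵, (u⁷)¹⁶ = u¹², (u⁷)¹⁷ = u¹⁹, (u⁷)¹⁸ = u, (u⁷)¹⁹ = u⁸, (u⁷)²⁰ = u¹⁵, (u⁷)²¹ = u²², (u⁷)²² = u⁴, (u⁷)²³ = u¹¹, (u⁷)²⁴ = u¹⁸, (u⁷)²⁵ = e.
The smallest positive k with (u⁷)ᵏ = e is 25.

Answer: 25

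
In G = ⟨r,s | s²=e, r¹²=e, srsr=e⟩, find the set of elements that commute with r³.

⟨r³⟩ ⊆ C_G(r³) since powers of r³ commute with r³; so |C_G(r³)| ≥ |⟨r³⟩| = 4.
By orbit–stabilizer, |C_G(r³)| = |G| / |conj. class of r³| = 24 / 2 = 12.
The 12 elements commuting with r³ are {e, r, r², r³, r⁴, r⁵, r⁶, r⁷, r⁸, r⁹, r¹⁰, r¹¹}.

Answer: {e, r, r², r³, r⁴, r⁵, r⁶, r⁷, r⁸, r⁹, r¹⁰, r¹¹}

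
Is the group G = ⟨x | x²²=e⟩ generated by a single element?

|G| = 22. The element x has order 22 (its powers give 22 distinct elements), so ⟨x⟩ = G and G is cyclic.

Answer: Yes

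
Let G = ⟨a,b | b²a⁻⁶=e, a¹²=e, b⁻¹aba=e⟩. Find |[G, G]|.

G' = [G, G] is generated by all commutators. The generator-pair commutators are: [a, b] = a².
The subgroup they normally generate is {e, a², a⁴, a⁶, a⁸, a¹⁰}, of order 6.
Check: |G/G'| = 24/6 = 4 is the order of the abelianisation.

Answer: 6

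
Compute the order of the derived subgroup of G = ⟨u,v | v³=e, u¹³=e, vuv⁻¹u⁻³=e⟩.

G' = [G, G] is generated by all commutators. The generator-pair commutators are: [u, v] = u¹¹.
The subgroup they normally generate is {e, u, u², u³, u⁴, u⁵, u⁶, u⁷, u⁸, u⁹, u¹⁰, u¹¹, u¹²}, of order 13.
Check: |G/G'| = 39/13 = 3 is the order of the abelianisation.

Answer: 13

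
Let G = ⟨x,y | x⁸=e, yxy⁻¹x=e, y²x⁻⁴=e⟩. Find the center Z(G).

An element z ∈ Z(G) iff z commutes with every generator.
For example x⁴ is central: (x⁴)·x = x⁵ = x·(x⁴); (x⁴)·y = y⁻¹ = y·(x⁴).
Whereas x ∉ Z(G) since x·y = xy ≠ x³y⁻¹ = y·x.
Checking each of the 16 elements this way gives Z(G) = {e, x⁴}, of order 2.

Answer: {e, x⁴}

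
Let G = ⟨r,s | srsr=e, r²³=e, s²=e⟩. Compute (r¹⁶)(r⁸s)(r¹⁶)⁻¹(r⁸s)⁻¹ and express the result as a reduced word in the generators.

[(r¹⁶), (r⁸s)] = (r¹⁶)·(r⁸s)·(r¹⁶)⁻¹·(r⁸s)⁻¹.
  (r¹⁶) · (r⁸s) = rs
  (rs) · (r⁷) = r¹⁷s
  (r¹⁷s) · (r⁸s) = r⁹

Answer: r⁹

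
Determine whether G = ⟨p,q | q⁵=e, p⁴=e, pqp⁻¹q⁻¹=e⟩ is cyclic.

|G| = 20. The element pq has order 20 (its powers give 20 distinct elements), so ⟨pq⟩ = G and G is cyclic.

Answer: Yes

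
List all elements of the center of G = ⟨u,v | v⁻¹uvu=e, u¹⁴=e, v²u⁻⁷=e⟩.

An element z ∈ Z(G) iff z commutes with every generator.
For example u⁷ is central: (u⁷)·u = u⁸ = u·(u⁷); (u⁷)·v = v⁻¹ = v·(u⁷).
Whereas u ∉ Z(G) since u·v = uv ≠ u⁶v⁻¹ = v·u.
Checking each of the 28 elements this way gives Z(G) = {e, u⁷}, of order 2.

Answer: {e, u⁷}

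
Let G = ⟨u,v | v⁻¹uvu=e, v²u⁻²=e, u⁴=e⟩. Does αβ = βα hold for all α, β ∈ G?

u·v = uv but v·u = uv⁻¹, so u·v ≠ v·u and G is not abelian.

Answer: No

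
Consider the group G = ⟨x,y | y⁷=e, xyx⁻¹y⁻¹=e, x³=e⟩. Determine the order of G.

Enumerate words in the generators, reducing via the relations: the distinct elements are
  {e, x, y, xy, x², y², y³, y⁴, y⁵, y⁶, xy², xy³, xy⁴, xy⁵, xy⁶, x²y, x²y², x²y³, x²y⁴, x²y⁵, x²y⁶}.
No further products give new elements, so |G| = 21.

Answer: 21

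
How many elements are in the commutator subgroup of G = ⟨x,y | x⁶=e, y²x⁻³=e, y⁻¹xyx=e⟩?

G' = [G, G] is generated by all commutators. The generator-pair commutators are: [x, y] = x².
The subgroup they normally generate is {e, x², x⁴}, of order 3.
Check: |G/G'| = 12/3 = 4 is the order of the abelianisation.

Answer: 3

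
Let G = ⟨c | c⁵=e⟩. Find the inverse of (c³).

The order of (c³) is 5 (smallest k with (c³)ᵏ = e), so (c³)⁻¹ = (c³)⁴ = c².
Check: (c³) · (c²) → (c³) · c² = e, giving e as required.

Answer: c²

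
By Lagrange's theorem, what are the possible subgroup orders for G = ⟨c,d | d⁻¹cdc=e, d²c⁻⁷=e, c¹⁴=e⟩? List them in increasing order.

|G| = 28 = 2² · 7. By Lagrange's theorem the order of any subgroup divides 28; the divisors of 28 are 1, 2, 4, 7, 14, 28.

Answer: 1, 2, 4, 7, 14, 28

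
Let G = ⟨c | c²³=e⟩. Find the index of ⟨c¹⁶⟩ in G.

First find ord(c¹⁶) by computing successive powers:
  (c¹⁶)¹ = c¹⁶, (c¹⁶)² = c⁹, (c¹⁶)³ = c², (c¹⁶)⁴ = c¹⁸, (c¹⁶)⁵ = c¹¹, (c¹⁶)⁶ = c⁴, (c¹⁶)⁷ = c²⁰, (c¹⁶)⁸ = c¹³, (c¹⁶)⁹ = c⁶, (c¹⁶)¹⁰ = c²², (c¹⁶)¹¹ = c¹⁵, (c¹⁶)¹² = c⁸, (c¹⁶)¹³ = c, (c¹⁶)¹⁴ = c¹⁷, (c¹⁶)¹⁵ = c¹⁰, (c¹⁶)¹⁶ = c³, (c¹⁶)¹⁷ = c¹⁹, (c¹⁶)¹⁸ = c¹², (c¹⁶)¹⁹ = c⁵, (c¹⁶)²⁰ = c²¹, (c¹⁶)²¹ = c¹⁴, (c¹⁶)²² = c⁷, (c¹⁶)²³ = e.
So |⟨c¹⁶⟩| = ord(c¹⁶) = 23. With |G| = 23, by Lagrange [G : ⟨c¹⁶⟩] = 23/23 = 1.

Answer: 1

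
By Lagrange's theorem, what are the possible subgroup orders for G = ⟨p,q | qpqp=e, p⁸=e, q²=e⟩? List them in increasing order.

|G| = 16 = 2⁴. By Lagrange's theorem the order of any subgroup divides 16; the divisors of 16 are 1, 2, 4, 8, 16.

Answer: 1, 2, 4, 8, 16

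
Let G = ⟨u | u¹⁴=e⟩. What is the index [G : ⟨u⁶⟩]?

First find ord(u⁶) by computing successive powers:
  (u⁶)¹ = u⁶, (u⁶)² = u¹², (u⁶)³ = u⁴, (u⁶)⁴ = u¹⁰, (u⁶)⁵ = u², (u⁶)⁶ = u⁸, (u⁶)⁷ = e.
So |⟨u⁶⟩| = ord(u⁶) = 7. With |G| = 14, by Lagrange [G : ⟨u⁶⟩] = 14/7 = 2.

Answer: 2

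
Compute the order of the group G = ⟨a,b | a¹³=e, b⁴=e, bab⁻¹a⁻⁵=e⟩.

Enumerate words in the generators, reducing via the relations: the distinct elements are
  {a, b, e, ab, a², a³, a⁴, a⁵, a⁶, a⁷, a⁸, a⁹, b², b³, ab², ab³, a²b, a³b, a¹², a¹¹, a¹⁰, a⁴b, a⁵b, a⁶b, a⁷b, a⁸b, a⁹b, a²b², a²b³, a³b², a³b³, a¹²b, a¹¹b, a¹⁰b, a⁴b², a⁴b³, a⁵b², a⁵b³, a⁶b², a⁶b³, a⁷b², a⁷b³, a⁸b², a⁸b³, a⁹b², a⁹b³, a¹²b², a¹²b³, a¹¹b², a¹¹b³, a¹⁰b², a¹⁰b³}.
No further products give new elements, so |G| = 52.

Answer: 52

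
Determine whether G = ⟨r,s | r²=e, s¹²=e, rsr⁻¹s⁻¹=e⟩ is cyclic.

|G| = 24, but the maximum element order in G is 12 < 24. No single element generates all of G, so G is not cyclic.

Answer: No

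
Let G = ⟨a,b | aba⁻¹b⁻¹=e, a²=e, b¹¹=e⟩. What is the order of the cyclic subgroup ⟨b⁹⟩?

|⟨b⁹⟩| equals the order of b⁹. Compute successive powers until reaching e:
  (b⁹)¹ = b⁹, (b⁹)² = b⁷, (b⁹)³ = b⁵, (b⁹)⁴ = b³, (b⁹)⁵ = b, (b⁹)⁶ = b¹⁰, (b⁹)⁷ = b⁸, (b⁹)⁸ = b⁶, (b⁹)⁹ = b⁴, (b⁹)¹⁰ = b², (b⁹)¹¹ = e.
The smallest positive k with (b⁹)ᵏ = e is 11, so |⟨b⁹⟩| = 11.

Answer: 11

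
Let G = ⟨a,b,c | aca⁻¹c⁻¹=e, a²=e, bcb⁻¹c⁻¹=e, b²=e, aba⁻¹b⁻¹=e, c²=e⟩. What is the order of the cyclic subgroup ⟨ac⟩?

|⟨ac⟩| equals the order of ac. Compute successive powers until reaching e:
  (ac)¹ = ac, (ac)² = e.
The smallest positive k with (ac)ᵏ = e is 2, so |⟨ac⟩| = 2.

Answer: 2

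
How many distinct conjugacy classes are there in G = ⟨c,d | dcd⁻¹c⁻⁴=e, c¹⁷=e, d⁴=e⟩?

The conjugacy classes (representative and size) are:
  [e] (size 1), [c⁴] (size 4), [c²] (size 4), [c⁵] (size 4), [c¹¹] (size 4), [c⁷d] (size 17), [c³d²] (size 17), [c⁹d³] (size 17).
Class equation: 1 + 4 + 4 + 4 + 4 + 17 + 17 + 17 = 68 = |G|. So G has 8 conjugacy classes.

Answer: 8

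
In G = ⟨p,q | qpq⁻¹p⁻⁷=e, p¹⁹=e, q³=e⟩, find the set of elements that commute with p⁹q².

⟨p⁹q²⟩ ⊆ C_G(p⁹q²) since powers of p⁹q² commute with p⁹q²; so |C_G(p⁹q²)| ≥ |⟨p⁹q²⟩| = 3.
By orbit–stabilizer, |C_G(p⁹q²)| = |G| / |conj. class of p⁹q²| = 57 / 19 = 3.
The 3 elements commuting with p⁹q² are {e, p¹³q, p⁹q²}.

Answer: {e, p¹³q, p⁹q²}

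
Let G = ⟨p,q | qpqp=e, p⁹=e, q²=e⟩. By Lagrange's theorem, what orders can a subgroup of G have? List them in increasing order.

|G| = 18 = 2 · 3². By Lagrange's theorem the order of any subgroup divides 18; the divisors of 18 are 1, 2, 3, 6, 9, 18.

Answer: 1, 2, 3, 6, 9, 18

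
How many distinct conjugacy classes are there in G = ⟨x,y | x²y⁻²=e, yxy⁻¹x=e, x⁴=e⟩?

The conjugacy classes (representative and size) are:
  [e] (size 1), [x³] (size 2), [x²] (size 1), [y⁻¹] (size 2), [xy] (size 2).
Class equation: 1 + 2 + 1 + 2 + 2 = 8 = |G|. So G has 5 conjugacy classes.

Answer: 5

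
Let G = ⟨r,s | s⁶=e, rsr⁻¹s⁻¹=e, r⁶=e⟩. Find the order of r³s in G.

Compute successive powers until reaching e:
  (r³s)¹ = r³s, (r³s)² = s², (r³s)³ = r³s³, (r³s)⁴ = s⁴, (r³s)⁵ = r³s⁵, (r³s)⁶ = e.
The smallest positive k with (r³s)ᵏ = e is 6.

Answer: 6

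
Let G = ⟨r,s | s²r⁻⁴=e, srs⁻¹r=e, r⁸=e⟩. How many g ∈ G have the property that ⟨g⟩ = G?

⟨g⟩ = G would require ord(g) = |G| = 16, but the maximum element order in G is 8 < 16. So G is not cyclic and no single element generates it: the count is 0.

Answer: 0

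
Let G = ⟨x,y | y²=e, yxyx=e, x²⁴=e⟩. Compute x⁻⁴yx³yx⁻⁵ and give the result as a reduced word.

Multiply left to right, reducing at each step:
  (x²⁰) · y = x²⁰y
  (x²⁰y) · x³ = x¹⁷y
  (x¹⁷y) · y = x¹⁷
  (x¹⁷) · x⁻⁵ = x¹²

Answer: x¹²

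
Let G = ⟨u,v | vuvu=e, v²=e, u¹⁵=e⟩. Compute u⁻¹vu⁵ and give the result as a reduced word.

Multiply left to right, reducing at each step:
  (u¹⁴) · v = u¹⁴v
  (u¹⁴v) · u⁵ = u⁹v

Answer: u⁹v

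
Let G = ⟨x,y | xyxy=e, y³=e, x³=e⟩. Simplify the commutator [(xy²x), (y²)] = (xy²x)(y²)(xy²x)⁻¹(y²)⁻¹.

[(xy²x), (y²)] = (xy²x)·(y²)·(xy²x)⁻¹·(y²)⁻¹.
  (xy²x) · (y²) = yx²
  (yx²) · (xy²x) = x
  x · y = xy

Answer: xy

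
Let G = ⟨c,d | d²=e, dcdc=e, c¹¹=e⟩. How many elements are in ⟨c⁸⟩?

|⟨c⁸⟩| equals the order of c⁸. Compute successive powers until reaching e:
  (c⁸)¹ = c⁸, (c⁸)² = c⁵, (c⁸)³ = c², (c⁸)⁴ = c¹⁰, (c⁸)⁵ = c⁷, (c⁸)⁶ = c⁴, (c⁸)⁷ = c, (c⁸)⁸ = c⁹, (c⁸)⁹ = c⁶, (c⁸)¹⁰ = c³, (c⁸)¹¹ = e.
The smallest positive k with (c⁸)ᵏ = e is 11, so |⟨c⁸⟩| = 11.

Answer: 11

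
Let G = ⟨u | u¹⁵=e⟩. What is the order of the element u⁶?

Compute successive powers until reaching e:
  (u⁶)¹ = u⁶, (u⁶)² = u¹², (u⁶)³ = u³, (u⁶)⁴ = u⁹, (u⁶)⁵ = e.
The smallest positive k with (u⁶)ᵏ = e is 5.

Answer: 5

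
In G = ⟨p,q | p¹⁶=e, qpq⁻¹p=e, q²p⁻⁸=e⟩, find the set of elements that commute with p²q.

⟨p²q⟩ ⊆ C_G(p²q) since powers of p²q commute with p²q; so |C_G(p²q)| ≥ |⟨p²q⟩| = 4.
By orbit–stabilizer, |C_G(p²q)| = |G| / |conj. class of p²q| = 32 / 8 = 4.
The 4 elements commuting with p²q are {e, p⁸, p²q, p²q⁻¹}.

Answer: {e, p⁸, p²q, p²q⁻¹}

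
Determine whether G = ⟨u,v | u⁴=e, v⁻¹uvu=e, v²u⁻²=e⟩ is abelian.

u·v = uv but v·u = uv⁻¹, so u·v ≠ v·u and G is not abelian.

Answer: No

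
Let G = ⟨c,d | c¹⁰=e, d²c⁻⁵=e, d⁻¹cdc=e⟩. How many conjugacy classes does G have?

The conjugacy classes (representative and size) are:
  [e] (size 1), [c] (size 2), [c⁸] (size 2), [c⁷] (size 2), [c⁴] (size 2), [c⁵] (size 1), [c⁴d] (size 5), [c²d⁻¹] (size 5).
Class equation: 1 + 2 + 2 + 2 + 2 + 1 + 5 + 5 = 20 = |G|. So G has 8 conjugacy classes.

Answer: 8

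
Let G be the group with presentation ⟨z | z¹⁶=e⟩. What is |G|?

G is generated by a single element, so G is cyclic. The relator gives z¹⁶ = e and no smaller power is forced to be e, so the 16 powers {e, z, z², z³, z⁴, z⁵, z⁶, z⁷, z⁸, z⁹, z¹², z¹³, z¹¹, z¹⁰, z¹⁴, z¹⁵} are distinct. Hence |G| = 16.

Answer: 16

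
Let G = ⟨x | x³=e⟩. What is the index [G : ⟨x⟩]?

First find ord(x) by computing successive powers:
  x¹ = x, x² = x², x³ = e.
So |⟨x⟩| = ord(x) = 3. With |G| = 3, by Lagrange [G : ⟨x⟩] = 3/3 = 1.

Answer: 1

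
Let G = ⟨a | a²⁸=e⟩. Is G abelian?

G has a single generator, so G is cyclic and hence abelian.

Answer: Yes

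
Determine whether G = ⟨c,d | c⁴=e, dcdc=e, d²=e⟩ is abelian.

c·d = cd but d·c = c³d, so c·d ≠ d·c and G is not abelian.

Answer: No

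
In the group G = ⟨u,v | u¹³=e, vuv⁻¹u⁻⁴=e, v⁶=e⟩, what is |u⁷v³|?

Compute successive powers until reaching e:
  (u⁷v³)¹ = u⁷v³, (u⁷v³)² = e.
The smallest positive k with (u⁷v³)ᵏ = e is 2.

Answer: 2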